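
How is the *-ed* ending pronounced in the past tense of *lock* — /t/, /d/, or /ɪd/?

/t/

The stem *lock* ends in a voiceless consonant other than /t/.
The -ed suffix is realized as /ɪd/ after /t, d/; as /t/ after other voiceless consonants; and as /d/ after other voiced sounds.
So -ed on *lock* is pronounced /t/.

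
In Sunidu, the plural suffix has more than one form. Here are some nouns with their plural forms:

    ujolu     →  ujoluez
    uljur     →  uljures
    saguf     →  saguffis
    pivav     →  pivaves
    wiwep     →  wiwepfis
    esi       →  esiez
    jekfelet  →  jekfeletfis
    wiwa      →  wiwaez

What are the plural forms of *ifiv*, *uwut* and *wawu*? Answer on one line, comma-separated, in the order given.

ifives, uwutfis, wawuez

The pattern is voicing of the final sound: -fis when the stem ends in a voiceless consonant (*saguf*, *wiwep*, *jekfelet*); -es when the stem ends in a voiced consonant (*uljur*, *pivav*); -ez when the stem ends in a vowel (*ujolu*, *esi*, *wiwa*).
The final sound of *ifiv* is /v/, which is a voiced consonant, so the suffix is -es, giving *ifives*.
The final sound of *uwut* is /t/, which is a voiceless consonant, so the suffix is -fis, giving *uwutfis*.
*wawu* — final sound /u/ (a vowel) → -ez → *wawuez*.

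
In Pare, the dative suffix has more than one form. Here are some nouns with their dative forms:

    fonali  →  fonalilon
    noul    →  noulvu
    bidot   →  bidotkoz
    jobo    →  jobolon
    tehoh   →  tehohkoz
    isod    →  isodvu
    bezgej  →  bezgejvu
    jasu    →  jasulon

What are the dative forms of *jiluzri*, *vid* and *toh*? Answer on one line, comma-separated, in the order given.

jiluzrilon, vidvu, tohkoz

The alternation tracks the final sound of the stem — -koz when the stem ends in a voiceless consonant (*bidot*, *tehoh*); -vu when the stem ends in a voiced consonant (*noul*, *isod*, *bezgej*); -lon when the stem ends in a vowel (*fonali*, *jobo*, *jasu*).
The final sound of *jiluzri* is /i/, which is a vowel, so the suffix is -lon, giving *jiluzrilon*.
Since the final sound of *vid* is /d/ (a voiced consonant), it takes -vu, giving *vidvu*.
*toh* — final sound /h/ (a voiceless consonant) → -koz → *tohkoz*.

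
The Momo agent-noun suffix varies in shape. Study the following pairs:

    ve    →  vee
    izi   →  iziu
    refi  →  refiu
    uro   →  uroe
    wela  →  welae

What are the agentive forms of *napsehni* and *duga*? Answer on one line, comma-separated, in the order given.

napsehniu, dugae

Looking at the last vowel of each stem: -u when the last vowel of the stem is a high vowel (*izi*, *refi*); -e when the last vowel of the stem is a non-high vowel (*ve*, *uro*, *wela*).
Since the last vowel of *napsehni* is /i/ (a high vowel), it takes -u, giving *napsehniu*.
The last vowel of *duga* is /a/, which is a non-high vowel, so the suffix is -e, giving *dugae*.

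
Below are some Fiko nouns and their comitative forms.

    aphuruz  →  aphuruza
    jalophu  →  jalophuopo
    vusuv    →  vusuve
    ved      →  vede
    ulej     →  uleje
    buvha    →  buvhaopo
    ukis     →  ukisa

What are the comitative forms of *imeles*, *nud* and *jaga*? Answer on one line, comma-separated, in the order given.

The alternation tracks the final sound of the stem — -a when the stem ends in a sibilant (*aphuruz*, *ukis*); -e when the stem ends in a non-sibilant consonant (*vusuv*, *ved*, *ulej*); -opo when the stem ends in a vowel (*jalophu*, *buvha*).
*imeles*: final sound = /s/, a sibilant → -a → *imelesa*.
Since the final sound of *nud* is /d/ (a non-sibilant consonant), it takes -e, giving *nude*.
Since the final sound of *jaga* is /a/ (a vowel), it takes -opo, giving *jagaopo*.

imelesa, nude, jagaopo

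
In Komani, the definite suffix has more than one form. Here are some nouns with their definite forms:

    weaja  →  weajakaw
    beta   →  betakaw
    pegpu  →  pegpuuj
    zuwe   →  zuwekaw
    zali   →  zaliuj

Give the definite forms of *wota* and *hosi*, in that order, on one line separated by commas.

Looking at the last vowel of each stem: -uj when the last vowel of the stem is a high vowel (*pegpu*, *zali*); -kaw when the last vowel of the stem is a non-high vowel (*weaja*, *beta*, *zuwe*).
Since the last vowel of *wota* is /a/ (a non-high vowel), it takes -kaw, giving *wotakaw*.
The last vowel of *hosi* is /i/, which is a high vowel, so the suffix is -uj, giving *hosiuj*.

wotakaw, hosiuj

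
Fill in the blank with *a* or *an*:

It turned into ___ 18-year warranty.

an

The indefinite article is chosen by the initial *sound* of the following word, not its spelling.
The number *18* is spoken "eighteen", beginning with /ˌeɪˈtiːn/ — a vowel sound.
So the article is *an*: It turned into an 18-year warranty.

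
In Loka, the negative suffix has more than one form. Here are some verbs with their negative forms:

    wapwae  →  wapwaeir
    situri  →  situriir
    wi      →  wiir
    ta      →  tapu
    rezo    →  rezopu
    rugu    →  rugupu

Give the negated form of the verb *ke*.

The pattern is front/back vowel harmony: -ir when the last vowel of the stem is a front vowel (*wapwae*, *situri*, *wi*); -pu when the last vowel of the stem is a back vowel (*ta*, *rezo*, *rugu*).
Since the last vowel of *ke* is /e/ (a front vowel), it takes -ir, giving *keir*.

keir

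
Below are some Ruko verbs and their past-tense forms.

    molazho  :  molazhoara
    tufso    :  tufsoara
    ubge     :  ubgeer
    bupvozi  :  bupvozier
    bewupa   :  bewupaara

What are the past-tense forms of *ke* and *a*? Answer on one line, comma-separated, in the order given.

keer, aara

The suffix is conditioned by the last vowel: -er when the last vowel of the stem is a front vowel (*ubge*, *bupvozi*); -ara when the last vowel of the stem is a back vowel (*molazho*, *tufso*, *bewupa*).
The last vowel of *ke* is /e/, which is a front vowel, so the suffix is -er, giving *keer*.
*a*: last vowel = /a/, a back vowel → -ara → *aara*.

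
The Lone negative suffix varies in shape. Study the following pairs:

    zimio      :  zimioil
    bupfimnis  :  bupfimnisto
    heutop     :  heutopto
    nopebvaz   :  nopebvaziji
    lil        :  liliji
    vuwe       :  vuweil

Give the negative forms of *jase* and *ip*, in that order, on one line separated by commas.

The alternation tracks the final sound of the stem — -to when the stem ends in a voiceless consonant (*bupfimnis*, *heutop*); -iji when the stem ends in a voiced consonant (*nopebvaz*, *lil*); -il when the stem ends in a vowel (*zimio*, *vuwe*).
*jase*: final sound = /e/, a vowel → -il → *jaseil*.
Since the final sound of *ip* is /p/ (a voiceless consonant), it takes -to, giving *ipto*.

jaseil, ipto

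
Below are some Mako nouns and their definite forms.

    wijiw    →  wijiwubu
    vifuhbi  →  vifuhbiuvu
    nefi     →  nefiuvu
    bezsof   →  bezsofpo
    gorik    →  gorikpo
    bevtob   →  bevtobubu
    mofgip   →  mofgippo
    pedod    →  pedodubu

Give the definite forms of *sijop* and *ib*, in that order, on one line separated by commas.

Looking at the final sound of each stem: -po when the stem ends in a voiceless consonant (*bezsof*, *gorik*, *mofgip*); -ubu when the stem ends in a voiced consonant (*wijiw*, *bevtob*, *pedod*); -uvu when the stem ends in a vowel (*vifuhbi*, *nefi*).
Since the final sound of *sijop* is /p/ (a voiceless consonant), it takes -po, giving *sijoppo*.
*ib* — final sound /b/ (a voiced consonant) → -ubu → *ibubu*.

sijoppo, ibubu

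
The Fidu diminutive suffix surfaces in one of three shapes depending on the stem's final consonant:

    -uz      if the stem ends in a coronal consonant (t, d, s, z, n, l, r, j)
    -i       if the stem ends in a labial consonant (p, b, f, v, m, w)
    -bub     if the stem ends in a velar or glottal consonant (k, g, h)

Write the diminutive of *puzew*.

puzewi

*puzew*: final consonant = /w/, labial → -i → *puzewi*.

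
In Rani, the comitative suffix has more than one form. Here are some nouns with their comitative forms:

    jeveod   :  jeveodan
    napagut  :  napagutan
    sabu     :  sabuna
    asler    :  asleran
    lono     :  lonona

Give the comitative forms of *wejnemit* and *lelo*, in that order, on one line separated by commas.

Looking at the final sound of each stem: -an when the stem ends in a consonant (*jeveod*, *napagut*, *asler*); -na when the stem ends in a vowel (*sabu*, *lono*).
*wejnemit*: final sound = /t/, a consonant → -an → *wejnemitan*.
The final sound of *lelo* is /o/, which is a vowel, so the suffix is -na, giving *lelona*.

wejnemitan, lelona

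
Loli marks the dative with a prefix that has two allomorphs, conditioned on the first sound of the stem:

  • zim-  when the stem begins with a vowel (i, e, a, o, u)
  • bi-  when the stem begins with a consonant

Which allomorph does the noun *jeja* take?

bi-

*jeja*: first sound = /j/, a consonant → bi-.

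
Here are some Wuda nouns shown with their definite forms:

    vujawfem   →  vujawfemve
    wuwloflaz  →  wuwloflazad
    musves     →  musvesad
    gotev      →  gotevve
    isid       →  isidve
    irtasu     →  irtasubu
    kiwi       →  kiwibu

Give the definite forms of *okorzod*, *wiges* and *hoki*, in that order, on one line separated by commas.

okorzodve, wigesad, hokibu

Looking at the final sound of each stem: -ad when the stem ends in a sibilant (*wuwloflaz*, *musves*); -ve when the stem ends in a non-sibilant consonant (*vujawfem*, *gotev*, *isid*); -bu when the stem ends in a vowel (*irtasu*, *kiwi*).
The final sound of *okorzod* is /d/, which is a non-sibilant consonant, so the suffix is -ve, giving *okorzodve*.
*wiges*: final sound = /s/, a sibilant → -ad → *wigesad*.
Since the final sound of *hoki* is /i/ (a vowel), it takes -bu, giving *hokibu*.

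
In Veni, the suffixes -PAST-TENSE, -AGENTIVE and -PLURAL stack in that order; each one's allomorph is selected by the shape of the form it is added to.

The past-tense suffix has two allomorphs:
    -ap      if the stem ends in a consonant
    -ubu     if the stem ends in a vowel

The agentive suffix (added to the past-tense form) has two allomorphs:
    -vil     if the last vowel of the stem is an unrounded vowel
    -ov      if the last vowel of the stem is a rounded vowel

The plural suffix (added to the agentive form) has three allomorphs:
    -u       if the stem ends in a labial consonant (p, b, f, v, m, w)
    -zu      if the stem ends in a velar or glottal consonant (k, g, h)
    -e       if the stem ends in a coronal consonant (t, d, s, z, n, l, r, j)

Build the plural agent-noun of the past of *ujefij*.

ujefijapvile

The final sound of *ujefij* is /j/, which is a consonant, so the past-tense suffix is -ap, giving *ujefijap*.
Since the last vowel of the past-tense form *ujefijap* is /a/ (an unrounded vowel), it takes -vil, giving *ujefijapvil*.
The agentive form *ujefijapvil* — final consonant /l/ (coronal) → -e → *ujefijapvile*.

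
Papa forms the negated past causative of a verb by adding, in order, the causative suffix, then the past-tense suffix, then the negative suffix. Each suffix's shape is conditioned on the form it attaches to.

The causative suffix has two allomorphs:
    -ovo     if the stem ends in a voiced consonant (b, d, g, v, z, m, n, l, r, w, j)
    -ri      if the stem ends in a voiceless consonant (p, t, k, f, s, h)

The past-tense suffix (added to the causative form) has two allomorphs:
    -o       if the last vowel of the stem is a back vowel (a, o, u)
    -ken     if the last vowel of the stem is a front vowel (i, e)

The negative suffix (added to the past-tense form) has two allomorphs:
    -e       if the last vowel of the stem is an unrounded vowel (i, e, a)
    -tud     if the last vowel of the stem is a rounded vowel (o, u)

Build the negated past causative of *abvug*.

abvugovootud

The final consonant of *abvug* is /g/, which is voiced, so the causative suffix is -ovo, giving *abvugovo*.
The causative form *abvugovo*: last vowel = /o/, a back vowel → -o → *abvugovoo*.
Since the last vowel of the past-tense form *abvugovoo* is /o/ (a rounded vowel), it takes -tud, giving *abvugovootud*.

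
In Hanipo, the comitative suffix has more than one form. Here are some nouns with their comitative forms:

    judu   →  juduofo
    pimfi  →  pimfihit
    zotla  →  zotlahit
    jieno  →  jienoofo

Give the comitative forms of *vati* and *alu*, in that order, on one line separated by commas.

vatihit, aluofo

The suffix is conditioned by the last vowel: -ofo when the last vowel of the stem is a rounded vowel (*judu*, *jieno*); -hit when the last vowel of the stem is an unrounded vowel (*pimfi*, *zotla*).
The last vowel of *vati* is /i/, which is an unrounded vowel, so the suffix is -hit, giving *vatihit*.
Since the last vowel of *alu* is /u/ (a rounded vowel), it takes -ofo, giving *aluofo*.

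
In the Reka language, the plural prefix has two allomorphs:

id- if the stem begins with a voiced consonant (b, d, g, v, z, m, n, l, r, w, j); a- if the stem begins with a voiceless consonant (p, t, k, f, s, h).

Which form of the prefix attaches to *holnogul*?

a-

*holnogul*: first consonant = /h/, voiceless → a-.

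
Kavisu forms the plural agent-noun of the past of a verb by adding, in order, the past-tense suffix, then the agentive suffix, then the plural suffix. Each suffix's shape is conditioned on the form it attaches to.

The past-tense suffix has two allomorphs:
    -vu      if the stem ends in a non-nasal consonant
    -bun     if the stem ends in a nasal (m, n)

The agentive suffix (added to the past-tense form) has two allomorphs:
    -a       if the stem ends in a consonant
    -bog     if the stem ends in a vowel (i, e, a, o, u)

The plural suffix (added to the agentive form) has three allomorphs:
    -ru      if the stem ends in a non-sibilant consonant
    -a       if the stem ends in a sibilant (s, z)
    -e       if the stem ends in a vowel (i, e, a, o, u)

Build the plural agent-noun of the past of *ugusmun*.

ugusmunbunae

*ugusmun*: final consonant = /n/, a nasal → -bun → *ugusmunbun*.
The past-tense form *ugusmunbun*: final sound = /n/, a consonant → -a → *ugusmunbuna*.
The agentive form *ugusmunbuna*: final sound = /a/, a vowel → -e → *ugusmunbunae*.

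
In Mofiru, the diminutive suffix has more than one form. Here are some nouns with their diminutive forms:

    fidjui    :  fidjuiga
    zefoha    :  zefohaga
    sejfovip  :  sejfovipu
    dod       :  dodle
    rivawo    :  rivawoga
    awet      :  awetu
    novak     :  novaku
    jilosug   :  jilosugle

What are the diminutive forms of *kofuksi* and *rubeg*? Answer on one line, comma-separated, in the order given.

kofuksiga, rubegle

The alternation tracks the final sound of the stem — -u when the stem ends in a voiceless consonant (*sejfovip*, *awet*, *novak*); -le when the stem ends in a voiced consonant (*dod*, *jilosug*); -ga when the stem ends in a vowel (*fidjui*, *zefoha*, *rivawo*).
*kofuksi* — final sound /i/ (a vowel) → -ga → *kofuksiga*.
*rubeg* — final sound /g/ (a voiced consonant) → -le → *rubegle*.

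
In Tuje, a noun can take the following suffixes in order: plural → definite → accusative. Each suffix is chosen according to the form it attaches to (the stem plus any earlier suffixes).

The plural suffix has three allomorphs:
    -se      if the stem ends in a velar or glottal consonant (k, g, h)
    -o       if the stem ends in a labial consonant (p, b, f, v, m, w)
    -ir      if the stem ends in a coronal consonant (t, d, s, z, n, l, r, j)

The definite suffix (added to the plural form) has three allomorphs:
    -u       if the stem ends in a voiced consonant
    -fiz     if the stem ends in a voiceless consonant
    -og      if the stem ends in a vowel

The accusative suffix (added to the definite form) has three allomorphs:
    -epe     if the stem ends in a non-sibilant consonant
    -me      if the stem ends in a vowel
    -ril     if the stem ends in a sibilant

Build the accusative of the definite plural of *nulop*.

nulopoogepe

*nulop*: final consonant = /p/, labial → -o → *nulopo*.
Since the final sound of the plural form *nulopo* is /o/ (a vowel), it takes -og, giving *nulopoog*.
The final sound of the definite form *nulopoog* is /g/, which is a non-sibilant consonant, so the accusative suffix is -epe, giving *nulopoogepe*.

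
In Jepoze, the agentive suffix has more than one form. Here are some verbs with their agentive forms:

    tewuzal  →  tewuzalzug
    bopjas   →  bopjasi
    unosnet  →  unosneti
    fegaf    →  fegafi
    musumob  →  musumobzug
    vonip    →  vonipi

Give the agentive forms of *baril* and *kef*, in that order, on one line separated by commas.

The alternation tracks the final consonant of the stem — -i when the stem ends in a voiceless consonant (*bopjas*, *unosnet*, *fegaf*, *vonip*); -zug when the stem ends in a voiced consonant (*tewuzal*, *musumob*).
*baril* — final consonant /l/ (voiced) → -zug → *barilzug*.
*kef*: final consonant = /f/, voiceless → -i → *kefi*.

barilzug, kefi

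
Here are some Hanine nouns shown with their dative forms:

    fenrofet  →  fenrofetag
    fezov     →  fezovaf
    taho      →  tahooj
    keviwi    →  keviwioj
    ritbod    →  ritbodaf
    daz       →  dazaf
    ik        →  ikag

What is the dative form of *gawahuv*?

gawahuvaf

The alternation tracks the final sound of the stem — -ag when the stem ends in a voiceless consonant (*fenrofet*, *ik*); -af when the stem ends in a voiced consonant (*fezov*, *ritbod*, *daz*); -oj when the stem ends in a vowel (*taho*, *keviwi*).
*gawahuv* — final sound /v/ (a voiced consonant) → -af → *gawahuvaf*.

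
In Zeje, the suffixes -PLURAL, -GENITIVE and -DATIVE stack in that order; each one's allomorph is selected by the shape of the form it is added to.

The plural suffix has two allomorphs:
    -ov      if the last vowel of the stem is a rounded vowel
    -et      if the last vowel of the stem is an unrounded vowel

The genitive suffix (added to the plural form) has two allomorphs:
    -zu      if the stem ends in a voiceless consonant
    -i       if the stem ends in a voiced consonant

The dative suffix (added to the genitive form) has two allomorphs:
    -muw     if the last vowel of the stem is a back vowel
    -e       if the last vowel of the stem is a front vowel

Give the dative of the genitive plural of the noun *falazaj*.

The last vowel of *falazaj* is /a/, which is an unrounded vowel, so the plural suffix is -et, giving *falazajet*.
Since the final consonant of the plural form *falazajet* is /t/ (voiceless), it takes -zu, giving *falazajetzu*.
The genitive form *falazajetzu*: last vowel = /u/, a back vowel → -muw → *falazajetzumuw*.

falazajetzumuw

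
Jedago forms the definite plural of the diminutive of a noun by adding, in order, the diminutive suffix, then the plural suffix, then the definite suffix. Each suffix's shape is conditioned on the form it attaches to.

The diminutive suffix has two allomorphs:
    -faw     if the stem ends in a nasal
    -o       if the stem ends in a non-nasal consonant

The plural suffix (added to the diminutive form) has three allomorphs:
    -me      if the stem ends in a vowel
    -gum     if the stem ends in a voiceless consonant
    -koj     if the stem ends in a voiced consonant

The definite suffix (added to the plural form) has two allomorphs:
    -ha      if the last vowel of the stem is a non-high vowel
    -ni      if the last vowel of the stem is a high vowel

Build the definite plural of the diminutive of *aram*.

aramfawkojha

*aram* — final consonant /m/ (a nasal) → -faw → *aramfaw*.
The diminutive form *aramfaw* — final sound /w/ (a voiced consonant) → -koj → *aramfawkoj*.
The plural form *aramfawkoj* — last vowel /o/ (a non-high vowel) → -ha → *aramfawkojha*.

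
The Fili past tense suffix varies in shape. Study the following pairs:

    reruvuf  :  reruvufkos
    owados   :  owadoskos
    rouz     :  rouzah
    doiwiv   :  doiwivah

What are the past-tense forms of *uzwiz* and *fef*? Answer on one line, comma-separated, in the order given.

Looking at the final consonant of each stem: -kos when the stem ends in a voiceless consonant (*reruvuf*, *owados*); -ah when the stem ends in a voiced consonant (*rouz*, *doiwiv*).
Since the final consonant of *uzwiz* is /z/ (voiced), it takes -ah, giving *uzwizah*.
Since the final consonant of *fef* is /f/ (voiceless), it takes -kos, giving *fefkos*.

uzwizah, fefkos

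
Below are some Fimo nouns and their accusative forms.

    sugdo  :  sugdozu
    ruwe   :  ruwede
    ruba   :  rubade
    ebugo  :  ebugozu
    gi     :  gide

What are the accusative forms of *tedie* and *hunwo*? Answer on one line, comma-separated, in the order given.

The pattern is rounding harmony: -zu when the last vowel of the stem is a rounded vowel (*sugdo*, *ebugo*); -de when the last vowel of the stem is an unrounded vowel (*ruwe*, *ruba*, *gi*).
Since the last vowel of *tedie* is /e/ (an unrounded vowel), it takes -de, giving *tediede*.
*hunwo* — last vowel /o/ (a rounded vowel) → -zu → *hunwozu*.

tediede, hunwozu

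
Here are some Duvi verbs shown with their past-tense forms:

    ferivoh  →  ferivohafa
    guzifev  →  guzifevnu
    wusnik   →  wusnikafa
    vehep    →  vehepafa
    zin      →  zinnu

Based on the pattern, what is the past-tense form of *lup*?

The pattern is voicing of the final consonant: -afa when the stem ends in a voiceless consonant (*ferivoh*, *wusnik*, *vehep*); -nu when the stem ends in a voiced consonant (*guzifev*, *zin*).
The final consonant of *lup* is /p/, which is voiceless, so the suffix is -afa, giving *lupafa*.

lupafa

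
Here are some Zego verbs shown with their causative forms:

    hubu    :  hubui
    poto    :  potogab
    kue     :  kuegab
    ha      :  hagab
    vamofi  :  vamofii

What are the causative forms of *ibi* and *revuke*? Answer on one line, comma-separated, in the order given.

The pattern is height harmony: -i when the last vowel of the stem is a high vowel (*hubu*, *vamofi*); -gab when the last vowel of the stem is a non-high vowel (*poto*, *kue*, *ha*).
*ibi* — last vowel /i/ (a high vowel) → -i → *ibii*.
*revuke* — last vowel /e/ (a non-high vowel) → -gab → *revukegab*.

ibii, revukegab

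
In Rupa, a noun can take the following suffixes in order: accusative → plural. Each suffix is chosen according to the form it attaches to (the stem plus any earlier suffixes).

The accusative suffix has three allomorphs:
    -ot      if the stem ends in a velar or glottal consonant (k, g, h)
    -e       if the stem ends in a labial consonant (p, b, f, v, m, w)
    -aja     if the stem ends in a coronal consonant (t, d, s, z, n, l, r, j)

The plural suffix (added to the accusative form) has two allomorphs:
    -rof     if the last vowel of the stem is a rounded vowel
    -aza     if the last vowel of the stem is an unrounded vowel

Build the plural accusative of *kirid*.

kiridajaaza

*kirid*: final consonant = /d/, coronal → -aja → *kiridaja*.
Since the last vowel of the accusative form *kiridaja* is /a/ (an unrounded vowel), it takes -aza, giving *kiridajaaza*.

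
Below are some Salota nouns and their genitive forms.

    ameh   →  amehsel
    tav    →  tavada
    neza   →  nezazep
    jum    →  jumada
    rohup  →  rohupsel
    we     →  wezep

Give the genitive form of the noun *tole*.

tolezep

The alternation tracks the final sound of the stem — -sel when the stem ends in a voiceless consonant (*ameh*, *rohup*); -ada when the stem ends in a voiced consonant (*tav*, *jum*); -zep when the stem ends in a vowel (*neza*, *we*).
*tole*: final sound = /e/, a vowel → -zep → *tolezep*.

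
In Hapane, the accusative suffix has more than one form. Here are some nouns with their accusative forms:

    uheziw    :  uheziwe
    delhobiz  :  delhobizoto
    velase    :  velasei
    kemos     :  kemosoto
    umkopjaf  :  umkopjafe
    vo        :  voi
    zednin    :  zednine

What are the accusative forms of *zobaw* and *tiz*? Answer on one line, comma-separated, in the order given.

The pattern is sibilance of the final sound: -oto when the stem ends in a sibilant (*delhobiz*, *kemos*); -e when the stem ends in a non-sibilant consonant (*uheziw*, *umkopjaf*, *zednin*); -i when the stem ends in a vowel (*velase*, *vo*).
The final sound of *zobaw* is /w/, which is a non-sibilant consonant, so the suffix is -e, giving *zobawe*.
*tiz*: final sound = /z/, a sibilant → -oto → *tizoto*.

zobawe, tizoto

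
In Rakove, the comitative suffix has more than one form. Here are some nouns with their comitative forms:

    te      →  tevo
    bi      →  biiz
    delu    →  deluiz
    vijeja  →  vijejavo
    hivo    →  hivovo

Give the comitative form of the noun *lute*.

The alternation tracks the last vowel of the stem — -iz when the last vowel of the stem is a high vowel (*bi*, *delu*); -vo when the last vowel of the stem is a non-high vowel (*te*, *vijeja*, *hivo*).
The last vowel of *lute* is /e/, which is a non-high vowel, so the suffix is -vo, giving *lutevo*.

lutevo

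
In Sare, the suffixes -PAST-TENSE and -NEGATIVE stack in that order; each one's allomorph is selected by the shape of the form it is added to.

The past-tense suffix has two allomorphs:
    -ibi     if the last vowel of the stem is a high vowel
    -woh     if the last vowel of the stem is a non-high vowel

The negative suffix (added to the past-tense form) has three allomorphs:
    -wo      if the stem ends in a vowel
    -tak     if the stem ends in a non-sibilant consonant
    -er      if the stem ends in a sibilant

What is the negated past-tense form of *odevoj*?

odevojwohtak

*odevoj* — last vowel /o/ (a non-high vowel) → -woh → *odevojwoh*.
The past-tense form *odevojwoh* — final sound /h/ (a non-sibilant consonant) → -tak → *odevojwohtak*.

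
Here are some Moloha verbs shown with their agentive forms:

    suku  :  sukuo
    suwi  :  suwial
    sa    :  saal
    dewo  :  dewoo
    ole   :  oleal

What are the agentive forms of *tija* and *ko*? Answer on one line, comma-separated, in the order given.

tijaal, koo

The suffix is conditioned by the last vowel: -o when the last vowel of the stem is a rounded vowel (*suku*, *dewo*); -al when the last vowel of the stem is an unrounded vowel (*suwi*, *sa*, *ole*).
*tija* — last vowel /a/ (an unrounded vowel) → -al → *tijaal*.
The last vowel of *ko* is /o/, which is a rounded vowel, so the suffix is -o, giving *koo*.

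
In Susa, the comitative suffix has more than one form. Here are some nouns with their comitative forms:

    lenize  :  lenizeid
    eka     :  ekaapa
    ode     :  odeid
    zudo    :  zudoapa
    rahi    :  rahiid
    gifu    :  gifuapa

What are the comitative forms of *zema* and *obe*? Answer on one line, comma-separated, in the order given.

zemaapa, obeid

The pattern is front/back vowel harmony: -id when the last vowel of the stem is a front vowel (*lenize*, *ode*, *rahi*); -apa when the last vowel of the stem is a back vowel (*eka*, *zudo*, *gifu*).
Since the last vowel of *zema* is /a/ (a back vowel), it takes -apa, giving *zemaapa*.
*obe*: last vowel = /e/, a front vowel → -id → *obeid*.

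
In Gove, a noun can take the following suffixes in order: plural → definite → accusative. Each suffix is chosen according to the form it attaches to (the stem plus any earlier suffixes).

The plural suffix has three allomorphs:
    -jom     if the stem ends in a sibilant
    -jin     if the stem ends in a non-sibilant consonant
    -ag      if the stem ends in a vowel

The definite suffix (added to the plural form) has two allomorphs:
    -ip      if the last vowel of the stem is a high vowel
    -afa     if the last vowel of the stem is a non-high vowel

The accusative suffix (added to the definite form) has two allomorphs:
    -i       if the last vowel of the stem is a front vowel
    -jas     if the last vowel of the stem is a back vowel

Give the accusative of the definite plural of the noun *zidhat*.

*zidhat*: final sound = /t/, a non-sibilant consonant → -jin → *zidhatjin*.
Since the last vowel of the plural form *zidhatjin* is /i/ (a high vowel), it takes -ip, giving *zidhatjinip*.
The last vowel of the definite form *zidhatjinip* is /i/, which is a front vowel, so the accusative suffix is -i, giving *zidhatjinipi*.

zidhatjinipi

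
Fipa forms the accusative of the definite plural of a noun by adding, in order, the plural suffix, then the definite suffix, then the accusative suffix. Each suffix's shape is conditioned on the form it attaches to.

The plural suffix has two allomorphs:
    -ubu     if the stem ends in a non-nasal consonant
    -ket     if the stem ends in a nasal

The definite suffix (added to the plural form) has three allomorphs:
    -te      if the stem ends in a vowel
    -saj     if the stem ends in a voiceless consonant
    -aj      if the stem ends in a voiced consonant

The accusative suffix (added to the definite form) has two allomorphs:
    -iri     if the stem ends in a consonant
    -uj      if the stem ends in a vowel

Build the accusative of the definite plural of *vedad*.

vedadubuteuj

*vedad*: final consonant = /d/, non-nasal → -ubu → *vedadubu*.
The plural form *vedadubu*: final sound = /u/, a vowel → -te → *vedadubute*.
The definite form *vedadubute*: final sound = /e/, a vowel → -uj → *vedadubuteuj*.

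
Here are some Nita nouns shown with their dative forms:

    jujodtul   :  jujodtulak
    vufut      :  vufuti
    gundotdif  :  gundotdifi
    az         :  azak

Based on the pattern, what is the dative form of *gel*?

The alternation tracks the final consonant of the stem — -i when the stem ends in a voiceless consonant (*vufut*, *gundotdif*); -ak when the stem ends in a voiced consonant (*jujodtul*, *az*).
*gel*: final consonant = /l/, voiced → -ak → *gelak*.

gelak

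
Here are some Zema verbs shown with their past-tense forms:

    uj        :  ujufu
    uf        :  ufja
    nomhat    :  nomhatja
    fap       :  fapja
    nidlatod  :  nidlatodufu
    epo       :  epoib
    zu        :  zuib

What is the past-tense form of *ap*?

apja

Looking at the final sound of each stem: -ja when the stem ends in a voiceless consonant (*uf*, *nomhat*, *fap*); -ufu when the stem ends in a voiced consonant (*uj*, *nidlatod*); -ib when the stem ends in a vowel (*epo*, *zu*).
*ap* — final sound /p/ (a voiceless consonant) → -ja → *apja*.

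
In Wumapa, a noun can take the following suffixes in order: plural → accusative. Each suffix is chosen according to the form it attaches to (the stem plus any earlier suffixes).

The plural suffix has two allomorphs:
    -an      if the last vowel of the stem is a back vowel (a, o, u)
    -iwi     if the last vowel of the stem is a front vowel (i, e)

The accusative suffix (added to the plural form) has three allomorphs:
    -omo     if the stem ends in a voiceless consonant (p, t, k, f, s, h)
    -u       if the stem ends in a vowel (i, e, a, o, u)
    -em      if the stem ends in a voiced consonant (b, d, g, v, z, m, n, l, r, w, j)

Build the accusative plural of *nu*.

*nu* — last vowel /u/ (a back vowel) → -an → *nuan*.
The plural form *nuan*: final sound = /n/, a voiced consonant → -em → *nuanem*.

nuanem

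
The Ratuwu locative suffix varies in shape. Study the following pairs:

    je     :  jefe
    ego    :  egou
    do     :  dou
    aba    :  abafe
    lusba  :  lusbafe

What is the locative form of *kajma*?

kajmafe

Looking at the last vowel of each stem: -u when the last vowel of the stem is a rounded vowel (*ego*, *do*); -fe when the last vowel of the stem is an unrounded vowel (*je*, *aba*, *lusba*).
*kajma* — last vowel /a/ (an unrounded vowel) → -fe → *kajmafe*.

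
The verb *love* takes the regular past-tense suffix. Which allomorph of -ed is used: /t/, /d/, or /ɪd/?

/d/

The stem *love* ends in a voiced sound other than /d/.
The -ed suffix is realized as /ɪd/ after /t, d/; as /t/ after other voiceless consonants; and as /d/ after other voiced sounds.
So -ed on *love* is pronounced /d/.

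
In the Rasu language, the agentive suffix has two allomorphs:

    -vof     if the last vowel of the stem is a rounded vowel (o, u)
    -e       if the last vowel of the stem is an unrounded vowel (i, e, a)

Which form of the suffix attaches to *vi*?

-e

*vi*: last vowel = /i/, an unrounded vowel → -e.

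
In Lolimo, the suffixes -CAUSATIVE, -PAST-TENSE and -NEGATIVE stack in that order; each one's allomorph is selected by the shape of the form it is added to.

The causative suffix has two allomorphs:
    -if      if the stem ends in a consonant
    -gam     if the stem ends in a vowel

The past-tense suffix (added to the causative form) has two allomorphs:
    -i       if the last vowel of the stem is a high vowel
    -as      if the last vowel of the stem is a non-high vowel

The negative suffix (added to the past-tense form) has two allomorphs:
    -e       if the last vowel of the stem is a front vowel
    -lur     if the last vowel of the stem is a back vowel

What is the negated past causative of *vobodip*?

vobodipifie

*vobodip*: final sound = /p/, a consonant → -if → *vobodipif*.
The causative form *vobodipif*: last vowel = /i/, a high vowel → -i → *vobodipifi*.
The last vowel of the past-tense form *vobodipifi* is /i/, which is a front vowel, so the negative suffix is -e, giving *vobodipifie*.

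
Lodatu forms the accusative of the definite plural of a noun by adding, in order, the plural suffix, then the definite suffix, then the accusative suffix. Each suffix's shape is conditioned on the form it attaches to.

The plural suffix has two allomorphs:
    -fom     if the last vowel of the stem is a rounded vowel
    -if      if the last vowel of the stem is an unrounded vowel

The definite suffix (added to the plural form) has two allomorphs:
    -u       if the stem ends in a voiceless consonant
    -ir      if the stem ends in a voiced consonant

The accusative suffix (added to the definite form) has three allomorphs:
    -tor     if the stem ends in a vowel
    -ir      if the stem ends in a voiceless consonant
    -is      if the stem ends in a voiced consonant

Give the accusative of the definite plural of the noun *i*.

Since the last vowel of *i* is /i/ (an unrounded vowel), it takes -if, giving *iif*.
Since the final consonant of the plural form *iif* is /f/ (voiceless), it takes -u, giving *iifu*.
The definite form *iifu*: final sound = /u/, a vowel → -tor → *iifutor*.

iifutor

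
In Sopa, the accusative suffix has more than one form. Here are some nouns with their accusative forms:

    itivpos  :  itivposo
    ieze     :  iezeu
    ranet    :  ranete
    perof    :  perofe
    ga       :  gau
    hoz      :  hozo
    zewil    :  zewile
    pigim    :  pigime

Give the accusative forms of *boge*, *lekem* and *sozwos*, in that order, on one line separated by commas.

The alternation tracks the final sound of the stem — -o when the stem ends in a sibilant (*itivpos*, *hoz*); -e when the stem ends in a non-sibilant consonant (*ranet*, *perof*, *zewil*, *pigim*); -u when the stem ends in a vowel (*ieze*, *ga*).
*boge* — final sound /e/ (a vowel) → -u → *bogeu*.
*lekem* — final sound /m/ (a non-sibilant consonant) → -e → *lekeme*.
The final sound of *sozwos* is /s/, which is a sibilant, so the suffix is -o, giving *sozwoso*.

bogeu, lekeme, sozwoso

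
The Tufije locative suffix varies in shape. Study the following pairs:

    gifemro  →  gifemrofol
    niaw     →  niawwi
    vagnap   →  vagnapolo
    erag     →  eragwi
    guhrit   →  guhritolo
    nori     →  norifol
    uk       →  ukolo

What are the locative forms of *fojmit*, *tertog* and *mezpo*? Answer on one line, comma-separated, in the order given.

The pattern is voicing of the final sound: -olo when the stem ends in a voiceless consonant (*vagnap*, *guhrit*, *uk*); -wi when the stem ends in a voiced consonant (*niaw*, *erag*); -fol when the stem ends in a vowel (*gifemro*, *nori*).
Since the final sound of *fojmit* is /t/ (a voiceless consonant), it takes -olo, giving *fojmitolo*.
Since the final sound of *tertog* is /g/ (a voiced consonant), it takes -wi, giving *tertogwi*.
The final sound of *mezpo* is /o/, which is a vowel, so the suffix is -fol, giving *mezpofol*.

fojmitolo, tertogwi, mezpofol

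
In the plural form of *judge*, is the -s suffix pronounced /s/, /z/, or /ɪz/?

/ɪz/

The stem *judge* ends in a sibilant (/s, z, ʃ, ʒ, tʃ, dʒ/).
The plural suffix surfaces as /ɪz/ after sibilants, /s/ after other voiceless consonants, and /z/ after other voiced sounds.
So the plural -s on *judge* is pronounced /ɪz/.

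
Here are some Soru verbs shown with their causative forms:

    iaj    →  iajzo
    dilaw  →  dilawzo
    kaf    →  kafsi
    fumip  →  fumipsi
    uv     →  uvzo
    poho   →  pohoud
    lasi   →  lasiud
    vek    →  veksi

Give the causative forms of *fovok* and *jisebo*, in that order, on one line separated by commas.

Looking at the final sound of each stem: -si when the stem ends in a voiceless consonant (*kaf*, *fumip*, *vek*); -zo when the stem ends in a voiced consonant (*iaj*, *dilaw*, *uv*); -ud when the stem ends in a vowel (*poho*, *lasi*).
The final sound of *fovok* is /k/, which is a voiceless consonant, so the suffix is -si, giving *fovoksi*.
Since the final sound of *jisebo* is /o/ (a vowel), it takes -ud, giving *jiseboud*.

fovoksi, jiseboud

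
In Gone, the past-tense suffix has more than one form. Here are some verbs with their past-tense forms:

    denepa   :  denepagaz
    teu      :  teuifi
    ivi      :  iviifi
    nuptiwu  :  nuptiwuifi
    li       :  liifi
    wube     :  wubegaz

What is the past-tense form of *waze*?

Looking at the last vowel of each stem: -ifi when the last vowel of the stem is a high vowel (*teu*, *ivi*, *nuptiwu*, *li*); -gaz when the last vowel of the stem is a non-high vowel (*denepa*, *wube*).
*waze* — last vowel /e/ (a non-high vowel) → -gaz → *wazegaz*.

wazegaz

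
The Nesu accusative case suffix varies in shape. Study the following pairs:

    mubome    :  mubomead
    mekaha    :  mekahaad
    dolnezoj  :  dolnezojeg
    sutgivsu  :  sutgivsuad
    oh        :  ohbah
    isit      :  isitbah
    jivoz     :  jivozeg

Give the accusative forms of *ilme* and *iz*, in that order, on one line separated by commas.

ilmead, izeg

The alternation tracks the final sound of the stem — -bah when the stem ends in a voiceless consonant (*oh*, *isit*); -eg when the stem ends in a voiced consonant (*dolnezoj*, *jivoz*); -ad when the stem ends in a vowel (*mubome*, *mekaha*, *sutgivsu*).
Since the final sound of *ilme* is /e/ (a vowel), it takes -ad, giving *ilmead*.
*iz*: final sound = /z/, a voiced consonant → -eg → *izeg*.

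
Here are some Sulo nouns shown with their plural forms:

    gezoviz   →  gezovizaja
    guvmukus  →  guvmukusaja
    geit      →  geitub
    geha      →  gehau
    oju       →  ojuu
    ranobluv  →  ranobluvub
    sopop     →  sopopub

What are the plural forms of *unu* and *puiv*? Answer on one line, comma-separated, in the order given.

unuu, puivub

The alternation tracks the final sound of the stem — -aja when the stem ends in a sibilant (*gezoviz*, *guvmukus*); -ub when the stem ends in a non-sibilant consonant (*geit*, *ranobluv*, *sopop*); -u when the stem ends in a vowel (*geha*, *oju*).
The final sound of *unu* is /u/, which is a vowel, so the suffix is -u, giving *unuu*.
*puiv*: final sound = /v/, a non-sibilant consonant → -ub → *puivub*.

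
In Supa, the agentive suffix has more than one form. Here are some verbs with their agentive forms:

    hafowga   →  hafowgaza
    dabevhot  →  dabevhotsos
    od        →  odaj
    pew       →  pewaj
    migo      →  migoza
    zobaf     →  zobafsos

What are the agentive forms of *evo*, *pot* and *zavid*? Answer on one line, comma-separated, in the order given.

evoza, potsos, zavidaj

The suffix is conditioned by the final sound: -sos when the stem ends in a voiceless consonant (*dabevhot*, *zobaf*); -aj when the stem ends in a voiced consonant (*od*, *pew*); -za when the stem ends in a vowel (*hafowga*, *migo*).
*evo*: final sound = /o/, a vowel → -za → *evoza*.
*pot* — final sound /t/ (a voiceless consonant) → -sos → *potsos*.
*zavid*: final sound = /d/, a voiced consonant → -aj → *zavidaj*.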